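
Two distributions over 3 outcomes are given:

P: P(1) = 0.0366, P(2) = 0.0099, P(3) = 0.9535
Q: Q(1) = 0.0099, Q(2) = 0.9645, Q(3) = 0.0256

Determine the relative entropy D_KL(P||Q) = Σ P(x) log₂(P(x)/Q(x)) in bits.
4.9800 bits

D_KL(P||Q) = Σ P(x) log₂(P(x)/Q(x))

Computing term by term:
  P(1)·log₂(P(1)/Q(1)) = 0.0366·log₂(0.0366/0.0099) = 0.06904
  P(2)·log₂(P(2)/Q(2)) = 0.0099·log₂(0.0099/0.9645) = -0.06540
  P(3)·log₂(P(3)/Q(3)) = 0.9535·log₂(0.9535/0.0256) = 4.97633

D_KL(P||Q) = 0.06904 - 0.06540 + 4.97633 = 4.97997 ≈ 4.9800 bits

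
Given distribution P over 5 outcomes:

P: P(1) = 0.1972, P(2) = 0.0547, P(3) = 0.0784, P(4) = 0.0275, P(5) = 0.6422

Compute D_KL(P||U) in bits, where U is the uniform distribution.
0.7899 bits

U(i) = 1/5 for all i

D_KL(P||U) = Σ P(x) log₂(P(x) / (1/5))
           = Σ P(x) log₂(P(x)) + log₂(5)
           = log₂(5) - H(P)

H(P) = -Σ P(x) log₂(P(x)):
  -P(1)·log₂(P(1)) = -(0.1972)·log₂(0.1972) = 0.46190
  -P(2)·log₂(P(2)) = -(0.0547)·log₂(0.0547) = 0.22932
  -P(3)·log₂(P(3)) = -(0.0784)·log₂(0.0784) = 0.28796
  -P(4)·log₂(P(4)) = -(0.0275)·log₂(0.0275) = 0.14257
  -P(5)·log₂(P(5)) = -(0.6422)·log₂(0.6422) = 0.41031
H(P) = 0.46190 + 0.22932 + 0.28796 + 0.14257 + 0.41031 = 1.53206 bits

log₂(5) = 2.32193 bits

D_KL(P||U) = 2.32193 - 1.53206 = 0.78987 ≈ 0.7899 bits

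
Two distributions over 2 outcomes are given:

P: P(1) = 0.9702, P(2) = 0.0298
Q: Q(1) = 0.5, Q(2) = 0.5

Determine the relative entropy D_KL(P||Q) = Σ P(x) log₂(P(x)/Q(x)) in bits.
0.8066 bits

D_KL(P||Q) = Σ P(x) log₂(P(x)/Q(x))

Computing term by term:
  P(1)·log₂(P(1)/Q(1)) = 0.9702·log₂(0.9702/0.5) = 0.92785
  P(2)·log₂(P(2)/Q(2)) = 0.0298·log₂(0.0298/0.5) = -0.12124

D_KL(P||Q) = 0.92785 - 0.12124 = 0.80661 ≈ 0.8066 bits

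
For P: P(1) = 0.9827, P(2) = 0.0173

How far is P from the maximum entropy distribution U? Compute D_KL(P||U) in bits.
0.8740 bits

U(i) = 1/2 for all i

D_KL(P||U) = Σ P(x) log₂(P(x) / (1/2))
           = Σ P(x) log₂(P(x)) + log₂(2)
           = log₂(2) - H(P)

H(P) = -Σ P(x) log₂(P(x)):
  -P(1)·log₂(P(1)) = -(0.9827)·log₂(0.9827) = 0.02474
  -P(2)·log₂(P(2)) = -(0.0173)·log₂(0.0173) = 0.10126
H(P) = 0.02474 + 0.10126 = 0.12600 bits

log₂(2) = 1.00000 bits

D_KL(P||U) = 1.00000 - 0.12600 = 0.87400 ≈ 0.8740 bits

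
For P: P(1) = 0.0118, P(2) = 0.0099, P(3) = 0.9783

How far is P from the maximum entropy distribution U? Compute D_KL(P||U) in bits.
1.4125 bits

U(i) = 1/3 for all i

D_KL(P||U) = Σ P(x) log₂(P(x) / (1/3))
           = Σ P(x) log₂(P(x)) + log₂(3)
           = log₂(3) - H(P)

H(P) = -Σ P(x) log₂(P(x)):
  -P(1)·log₂(P(1)) = -(0.0118)·log₂(0.0118) = 0.07558
  -P(2)·log₂(P(2)) = -(0.0099)·log₂(0.0099) = 0.06592
  -P(3)·log₂(P(3)) = -(0.9783)·log₂(0.9783) = 0.03096
H(P) = 0.07558 + 0.06592 + 0.03096 = 0.17246 bits

log₂(3) = 1.58496 bits

D_KL(P||U) = 1.58496 - 0.17246 = 1.41250 ≈ 1.4125 bits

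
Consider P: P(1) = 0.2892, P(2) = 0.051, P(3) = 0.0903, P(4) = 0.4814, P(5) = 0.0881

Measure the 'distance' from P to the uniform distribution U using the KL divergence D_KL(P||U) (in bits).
0.4556 bits

U(i) = 1/5 for all i

D_KL(P||U) = Σ P(x) log₂(P(x) / (1/5))
           = Σ P(x) log₂(P(x)) + log₂(5)
           = log₂(5) - H(P)

H(P) = -Σ P(x) log₂(P(x)):
  -P(1)·log₂(P(1)) = -(0.2892)·log₂(0.2892) = 0.51763
  -P(2)·log₂(P(2)) = -(0.051)·log₂(0.051) = 0.21896
  -P(3)·log₂(P(3)) = -(0.0903)·log₂(0.0903) = 0.31326
  -P(4)·log₂(P(4)) = -(0.4814)·log₂(0.4814) = 0.50773
  -P(5)·log₂(P(5)) = -(0.0881)·log₂(0.0881) = 0.30877
H(P) = 0.51763 + 0.21896 + 0.31326 + 0.50773 + 0.30877 = 1.86635 bits

log₂(5) = 2.32193 bits

D_KL(P||U) = 2.32193 - 1.86635 = 0.45558 ≈ 0.4556 bits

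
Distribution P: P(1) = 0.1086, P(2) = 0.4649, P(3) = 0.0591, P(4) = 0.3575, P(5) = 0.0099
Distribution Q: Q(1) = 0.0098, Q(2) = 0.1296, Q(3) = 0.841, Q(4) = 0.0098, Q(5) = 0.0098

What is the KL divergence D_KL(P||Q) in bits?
2.8624 bits

D_KL(P||Q) = Σ P(x) log₂(P(x)/Q(x))

Computing term by term:
  P(1)·log₂(P(1)/Q(1)) = 0.1086·log₂(0.1086/0.0098) = 0.37685
  P(2)·log₂(P(2)/Q(2)) = 0.4649·log₂(0.4649/0.1296) = 0.85674
  P(3)·log₂(P(3)/Q(3)) = 0.0591·log₂(0.0591/0.841) = -0.22640
  P(4)·log₂(P(4)/Q(4)) = 0.3575·log₂(0.3575/0.0098) = 1.85507
  P(5)·log₂(P(5)/Q(5)) = 0.0099·log₂(0.0099/0.0098) = 0.00015

D_KL(P||Q) = 0.37685 + 0.85674 - 0.22640 + 1.85507 + 0.00015 = 2.86241 ≈ 2.8624 bits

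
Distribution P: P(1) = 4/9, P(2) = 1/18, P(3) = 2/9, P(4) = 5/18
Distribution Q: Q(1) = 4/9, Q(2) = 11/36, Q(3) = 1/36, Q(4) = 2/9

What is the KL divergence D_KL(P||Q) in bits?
0.6195 bits

D_KL(P||Q) = Σ P(x) log₂(P(x)/Q(x))

Computing term by term:
  P(1)·log₂(P(1)/Q(1)) = (4/9)·log₂((4/9)/(4/9)) = 0.00000
  P(2)·log₂(P(2)/Q(2)) = (1/18)·log₂((1/18)/(11/36)) = -0.13664
  P(3)·log₂(P(3)/Q(3)) = (2/9)·log₂((2/9)/(1/36)) = 0.66667
  P(4)·log₂(P(4)/Q(4)) = (5/18)·log₂((5/18)/(2/9)) = 0.08942

D_KL(P||Q) = 0.00000 - 0.13664 + 0.66667 + 0.08942 = 0.61945 ≈ 0.6195 bits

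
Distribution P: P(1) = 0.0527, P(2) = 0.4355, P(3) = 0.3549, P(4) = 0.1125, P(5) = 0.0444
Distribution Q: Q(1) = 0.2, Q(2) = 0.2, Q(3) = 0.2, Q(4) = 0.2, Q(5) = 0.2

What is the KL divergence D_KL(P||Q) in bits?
0.4914 bits

D_KL(P||Q) = Σ P(x) log₂(P(x)/Q(x))

Computing term by term:
  P(1)·log₂(P(1)/Q(1)) = 0.0527·log₂(0.0527/0.2) = -0.10140
  P(2)·log₂(P(2)/Q(2)) = 0.4355·log₂(0.4355/0.2) = 0.48892
  P(3)·log₂(P(3)/Q(3)) = 0.3549·log₂(0.3549/0.2) = 0.29365
  P(4)·log₂(P(4)/Q(4)) = 0.1125·log₂(0.1125/0.2) = -0.09338
  P(5)·log₂(P(5)/Q(5)) = 0.0444·log₂(0.0444/0.2) = -0.09641

D_KL(P||Q) = -0.10140 + 0.48892 + 0.29365 - 0.09338 - 0.09641 = 0.49138 ≈ 0.4914 bits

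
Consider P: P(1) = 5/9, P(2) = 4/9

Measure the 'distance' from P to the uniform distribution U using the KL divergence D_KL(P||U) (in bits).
0.0089 bits

U(i) = 1/2 for all i

D_KL(P||U) = Σ P(x) log₂(P(x) / (1/2))
           = Σ P(x) log₂(P(x)) + log₂(2)
           = log₂(2) - H(P)

H(P) = -Σ P(x) log₂(P(x)):
  -P(1)·log₂(P(1)) = -(5/9)·log₂(5/9) = 0.47111
  -P(2)·log₂(P(2)) = -(4/9)·log₂(4/9) = 0.51997
H(P) = 0.47111 + 0.51997 = 0.99108 bits

log₂(2) = 1.00000 bits

D_KL(P||U) = 1.00000 - 0.99108 = 0.00892 ≈ 0.0089 bits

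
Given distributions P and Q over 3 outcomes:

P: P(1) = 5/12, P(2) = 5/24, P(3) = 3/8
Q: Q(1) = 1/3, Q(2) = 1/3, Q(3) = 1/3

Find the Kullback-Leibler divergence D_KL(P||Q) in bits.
0.0566 bits

D_KL(P||Q) = Σ P(x) log₂(P(x)/Q(x))

Computing term by term:
  P(1)·log₂(P(1)/Q(1)) = (5/12)·log₂((5/12)/(1/3)) = 0.13414
  P(2)·log₂(P(2)/Q(2)) = (5/24)·log₂((5/24)/(1/3)) = -0.14126
  P(3)·log₂(P(3)/Q(3)) = (3/8)·log₂((3/8)/(1/3)) = 0.06372

D_KL(P||Q) = 0.13414 - 0.14126 + 0.06372 = 0.05660 ≈ 0.0566 bits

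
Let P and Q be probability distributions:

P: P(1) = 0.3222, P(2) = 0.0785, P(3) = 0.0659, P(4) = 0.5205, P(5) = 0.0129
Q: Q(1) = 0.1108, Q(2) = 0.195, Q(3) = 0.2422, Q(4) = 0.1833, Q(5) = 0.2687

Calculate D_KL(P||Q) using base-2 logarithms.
0.9966 bits

D_KL(P||Q) = Σ P(x) log₂(P(x)/Q(x))

Computing term by term:
  P(1)·log₂(P(1)/Q(1)) = 0.3222·log₂(0.3222/0.1108) = 0.49619
  P(2)·log₂(P(2)/Q(2)) = 0.0785·log₂(0.0785/0.195) = -0.10305
  P(3)·log₂(P(3)/Q(3)) = 0.0659·log₂(0.0659/0.2422) = -0.12375
  P(4)·log₂(P(4)/Q(4)) = 0.5205·log₂(0.5205/0.1833) = 0.78371
  P(5)·log₂(P(5)/Q(5)) = 0.0129·log₂(0.0129/0.2687) = -0.05651

D_KL(P||Q) = 0.49619 - 0.10305 - 0.12375 + 0.78371 - 0.05651 = 0.99659 ≈ 0.9966 bits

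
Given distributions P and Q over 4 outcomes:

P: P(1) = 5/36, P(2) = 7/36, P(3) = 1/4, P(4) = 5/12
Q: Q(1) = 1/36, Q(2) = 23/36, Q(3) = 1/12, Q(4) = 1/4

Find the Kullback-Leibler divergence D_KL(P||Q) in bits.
0.6921 bits

D_KL(P||Q) = Σ P(x) log₂(P(x)/Q(x))

Computing term by term:
  P(1)·log₂(P(1)/Q(1)) = (5/36)·log₂((5/36)/(1/36)) = 0.32249
  P(2)·log₂(P(2)/Q(2)) = (7/36)·log₂((7/36)/(23/36)) = -0.33371
  P(3)·log₂(P(3)/Q(3)) = (1/4)·log₂((1/4)/(1/12)) = 0.39624
  P(4)·log₂(P(4)/Q(4)) = (5/12)·log₂((5/12)/(1/4)) = 0.30707

D_KL(P||Q) = 0.32249 - 0.33371 + 0.39624 + 0.30707 = 0.69209 ≈ 0.6921 bits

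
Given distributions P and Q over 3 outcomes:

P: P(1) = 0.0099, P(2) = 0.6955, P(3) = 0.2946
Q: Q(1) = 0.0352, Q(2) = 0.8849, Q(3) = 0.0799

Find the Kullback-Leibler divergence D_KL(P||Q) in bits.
0.2948 bits

D_KL(P||Q) = Σ P(x) log₂(P(x)/Q(x))

Computing term by term:
  P(1)·log₂(P(1)/Q(1)) = 0.0099·log₂(0.0099/0.0352) = -0.01812
  P(2)·log₂(P(2)/Q(2)) = 0.6955·log₂(0.6955/0.8849) = -0.24166
  P(3)·log₂(P(3)/Q(3)) = 0.2946·log₂(0.2946/0.0799) = 0.55458

D_KL(P||Q) = -0.01812 - 0.24166 + 0.55458 = 0.29480 ≈ 0.2948 bits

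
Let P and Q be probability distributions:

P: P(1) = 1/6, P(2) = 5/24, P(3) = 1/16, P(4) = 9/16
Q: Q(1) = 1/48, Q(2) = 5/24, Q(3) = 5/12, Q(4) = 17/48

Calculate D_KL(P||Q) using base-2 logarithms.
0.7044 bits

D_KL(P||Q) = Σ P(x) log₂(P(x)/Q(x))

Computing term by term:
  P(1)·log₂(P(1)/Q(1)) = (1/6)·log₂((1/6)/(1/48)) = 0.50000
  P(2)·log₂(P(2)/Q(2)) = (5/24)·log₂((5/24)/(5/24)) = 0.00000
  P(3)·log₂(P(3)/Q(3)) = (1/16)·log₂((1/16)/(5/12)) = -0.17106
  P(4)·log₂(P(4)/Q(4)) = (9/16)·log₂((9/16)/(17/48)) = 0.37543

D_KL(P||Q) = 0.50000 + 0.00000 - 0.17106 + 0.37543 = 0.70437 ≈ 0.7044 bits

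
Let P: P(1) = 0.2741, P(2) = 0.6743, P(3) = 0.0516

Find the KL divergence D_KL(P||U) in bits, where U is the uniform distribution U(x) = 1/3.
0.4691 bits

U(i) = 1/3 for all i

D_KL(P||U) = Σ P(x) log₂(P(x) / (1/3))
           = Σ P(x) log₂(P(x)) + log₂(3)
           = log₂(3) - H(P)

H(P) = -Σ P(x) log₂(P(x)):
  -P(1)·log₂(P(1)) = -(0.2741)·log₂(0.2741) = 0.51181
  -P(2)·log₂(P(2)) = -(0.6743)·log₂(0.6743) = 0.38336
  -P(3)·log₂(P(3)) = -(0.0516)·log₂(0.0516) = 0.22067
H(P) = 0.51181 + 0.38336 + 0.22067 = 1.11584 bits

log₂(3) = 1.58496 bits

D_KL(P||U) = 1.58496 - 1.11584 = 0.46912 ≈ 0.4691 bits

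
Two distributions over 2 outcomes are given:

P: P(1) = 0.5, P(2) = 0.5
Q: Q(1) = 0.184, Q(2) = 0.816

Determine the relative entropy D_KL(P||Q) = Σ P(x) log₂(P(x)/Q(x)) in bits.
0.3678 bits

D_KL(P||Q) = Σ P(x) log₂(P(x)/Q(x))

Computing term by term:
  P(1)·log₂(P(1)/Q(1)) = 0.5·log₂(0.5/0.184) = 0.72111
  P(2)·log₂(P(2)/Q(2)) = 0.5·log₂(0.5/0.816) = -0.35332

D_KL(P||Q) = 0.72111 - 0.35332 = 0.36779 ≈ 0.3678 bits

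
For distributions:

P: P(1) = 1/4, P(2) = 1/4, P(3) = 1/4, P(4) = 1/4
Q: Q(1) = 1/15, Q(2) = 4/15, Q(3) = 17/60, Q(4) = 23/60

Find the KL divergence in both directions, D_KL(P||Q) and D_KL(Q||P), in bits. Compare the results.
D_KL(P||Q) = 0.2541 bits, D_KL(Q||P) = 0.1853 bits. D_KL(P||Q) is larger than D_KL(Q||P) by 0.0688 bits; the two directions differ.

D_KL(P||Q) = Σ P(x) log₂(P(x)/Q(x))

Computing term by term:
  P(1)·log₂(P(1)/Q(1)) = (1/4)·log₂((1/4)/(1/15)) = 0.47672
  P(2)·log₂(P(2)/Q(2)) = (1/4)·log₂((1/4)/(4/15)) = -0.02328
  P(3)·log₂(P(3)/Q(3)) = (1/4)·log₂((1/4)/(17/60)) = -0.04514
  P(4)·log₂(P(4)/Q(4)) = (1/4)·log₂((1/4)/(23/60)) = -0.15417

D_KL(P||Q) = 0.47672 - 0.02328 - 0.04514 - 0.15417 = 0.25413 ≈ 0.2541 bits

D_KL(Q||P) = Σ Q(x) log₂(Q(x)/P(x))

Computing term by term:
  Q(1)·log₂(Q(1)/P(1)) = (1/15)·log₂((1/15)/(1/4)) = -0.12713
  Q(2)·log₂(Q(2)/P(2)) = (4/15)·log₂((4/15)/(1/4)) = 0.02483
  Q(3)·log₂(Q(3)/P(3)) = (17/60)·log₂((17/60)/(1/4)) = 0.05116
  Q(4)·log₂(Q(4)/P(4)) = (23/60)·log₂((23/60)/(1/4)) = 0.23639

D_KL(Q||P) = -0.12713 + 0.02483 + 0.05116 + 0.23639 = 0.18525 ≈ 0.1853 bits

These are NOT equal (difference: 0.0688 bits). KL divergence is asymmetric: D_KL(P||Q) ≠ D_KL(Q||P) in general.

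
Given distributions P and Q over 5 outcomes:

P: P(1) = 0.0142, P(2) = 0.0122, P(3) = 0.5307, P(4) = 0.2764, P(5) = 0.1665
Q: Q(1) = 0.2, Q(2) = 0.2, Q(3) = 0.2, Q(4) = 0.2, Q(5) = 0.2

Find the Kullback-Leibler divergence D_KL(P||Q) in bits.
0.7287 bits

D_KL(P||Q) = Σ P(x) log₂(P(x)/Q(x))

Computing term by term:
  P(1)·log₂(P(1)/Q(1)) = 0.0142·log₂(0.0142/0.2) = -0.05419
  P(2)·log₂(P(2)/Q(2)) = 0.0122·log₂(0.0122/0.2) = -0.04923
  P(3)·log₂(P(3)/Q(3)) = 0.5307·log₂(0.5307/0.2) = 0.74717
  P(4)·log₂(P(4)/Q(4)) = 0.2764·log₂(0.2764/0.2) = 0.12901
  P(5)·log₂(P(5)/Q(5)) = 0.1665·log₂(0.1665/0.2) = -0.04404

D_KL(P||Q) = -0.05419 - 0.04923 + 0.74717 + 0.12901 - 0.04404 = 0.72872 ≈ 0.7287 bits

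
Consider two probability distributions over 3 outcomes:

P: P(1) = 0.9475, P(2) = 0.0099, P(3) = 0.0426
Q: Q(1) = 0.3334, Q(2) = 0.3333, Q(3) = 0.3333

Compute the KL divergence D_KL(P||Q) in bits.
1.2511 bits

D_KL(P||Q) = Σ P(x) log₂(P(x)/Q(x))

Computing term by term:
  P(1)·log₂(P(1)/Q(1)) = 0.9475·log₂(0.9475/0.3334) = 1.42776
  P(2)·log₂(P(2)/Q(2)) = 0.0099·log₂(0.0099/0.3333) = -0.05023
  P(3)·log₂(P(3)/Q(3)) = 0.0426·log₂(0.0426/0.3333) = -0.12643

D_KL(P||Q) = 1.42776 - 0.05023 - 0.12643 = 1.25110 ≈ 1.2511 bits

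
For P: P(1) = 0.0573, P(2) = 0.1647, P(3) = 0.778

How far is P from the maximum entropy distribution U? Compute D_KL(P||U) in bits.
0.6383 bits

U(i) = 1/3 for all i

D_KL(P||U) = Σ P(x) log₂(P(x) / (1/3))
           = Σ P(x) log₂(P(x)) + log₂(3)
           = log₂(3) - H(P)

H(P) = -Σ P(x) log₂(P(x)):
  -P(1)·log₂(P(1)) = -(0.0573)·log₂(0.0573) = 0.23638
  -P(2)·log₂(P(2)) = -(0.1647)·log₂(0.1647) = 0.42856
  -P(3)·log₂(P(3)) = -(0.778)·log₂(0.778) = 0.28176
H(P) = 0.23638 + 0.42856 + 0.28176 = 0.94670 bits

log₂(3) = 1.58496 bits

D_KL(P||U) = 1.58496 - 0.94670 = 0.63826 ≈ 0.6383 bits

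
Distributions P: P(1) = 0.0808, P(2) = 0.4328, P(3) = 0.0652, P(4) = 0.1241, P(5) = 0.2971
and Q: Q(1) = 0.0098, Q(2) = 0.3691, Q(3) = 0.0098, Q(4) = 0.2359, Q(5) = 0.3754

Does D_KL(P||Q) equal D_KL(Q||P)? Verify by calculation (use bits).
D_KL(P||Q) = 0.3083 bits, D_KL(Q||P) = 0.2039 bits. No — D_KL(P||Q) ≠ D_KL(Q||P) for this pair.

D_KL(P||Q) = Σ P(x) log₂(P(x)/Q(x))

Computing term by term:
  P(1)·log₂(P(1)/Q(1)) = 0.0808·log₂(0.0808/0.0098) = 0.24591
  P(2)·log₂(P(2)/Q(2)) = 0.4328·log₂(0.4328/0.3691) = 0.09941
  P(3)·log₂(P(3)/Q(3)) = 0.0652·log₂(0.0652/0.0098) = 0.17826
  P(4)·log₂(P(4)/Q(4)) = 0.1241·log₂(0.1241/0.2359) = -0.11500
  P(5)·log₂(P(5)/Q(5)) = 0.2971·log₂(0.2971/0.3754) = -0.10027

D_KL(P||Q) = 0.24591 + 0.09941 + 0.17826 - 0.11500 - 0.10027 = 0.30831 ≈ 0.3083 bits

D_KL(Q||P) = Σ Q(x) log₂(Q(x)/P(x))

Computing term by term:
  Q(1)·log₂(Q(1)/P(1)) = 0.0098·log₂(0.0098/0.0808) = -0.02983
  Q(2)·log₂(Q(2)/P(2)) = 0.3691·log₂(0.3691/0.4328) = -0.08478
  Q(3)·log₂(Q(3)/P(3)) = 0.0098·log₂(0.0098/0.0652) = -0.02679
  Q(4)·log₂(Q(4)/P(4)) = 0.2359·log₂(0.2359/0.1241) = 0.21860
  Q(5)·log₂(Q(5)/P(5)) = 0.3754·log₂(0.3754/0.2971) = 0.12669

D_KL(Q||P) = -0.02983 - 0.08478 - 0.02679 + 0.21860 + 0.12669 = 0.20389 ≈ 0.2039 bits

These are NOT equal (difference: 0.1044 bits). KL divergence is asymmetric: D_KL(P||Q) ≠ D_KL(Q||P) in general.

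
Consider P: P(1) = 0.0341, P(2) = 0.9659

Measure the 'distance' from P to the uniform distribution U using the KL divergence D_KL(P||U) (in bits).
0.7854 bits

U(i) = 1/2 for all i

D_KL(P||U) = Σ P(x) log₂(P(x) / (1/2))
           = Σ P(x) log₂(P(x)) + log₂(2)
           = log₂(2) - H(P)

H(P) = -Σ P(x) log₂(P(x)):
  -P(1)·log₂(P(1)) = -(0.0341)·log₂(0.0341) = 0.16621
  -P(2)·log₂(P(2)) = -(0.9659)·log₂(0.9659) = 0.04835
H(P) = 0.16621 + 0.04835 = 0.21456 bits

log₂(2) = 1.00000 bits

D_KL(P||U) = 1.00000 - 0.21456 = 0.78544 ≈ 0.7854 bits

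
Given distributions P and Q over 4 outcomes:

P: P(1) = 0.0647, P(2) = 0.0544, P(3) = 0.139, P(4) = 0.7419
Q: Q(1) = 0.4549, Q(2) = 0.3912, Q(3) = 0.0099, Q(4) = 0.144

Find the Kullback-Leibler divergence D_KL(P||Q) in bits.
1.9476 bits

D_KL(P||Q) = Σ P(x) log₂(P(x)/Q(x))

Computing term by term:
  P(1)·log₂(P(1)/Q(1)) = 0.0647·log₂(0.0647/0.4549) = -0.18205
  P(2)·log₂(P(2)/Q(2)) = 0.0544·log₂(0.0544/0.3912) = -0.15483
  P(3)·log₂(P(3)/Q(3)) = 0.139·log₂(0.139/0.0099) = 0.52980
  P(4)·log₂(P(4)/Q(4)) = 0.7419·log₂(0.7419/0.144) = 1.75471

D_KL(P||Q) = -0.18205 - 0.15483 + 0.52980 + 1.75471 = 1.94763 ≈ 1.9476 bits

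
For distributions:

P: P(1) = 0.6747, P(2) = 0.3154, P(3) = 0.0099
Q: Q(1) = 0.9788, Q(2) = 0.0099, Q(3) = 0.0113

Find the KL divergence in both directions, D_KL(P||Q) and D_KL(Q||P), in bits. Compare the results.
D_KL(P||Q) = 1.2109 bits, D_KL(Q||P) = 0.4781 bits. D_KL(P||Q) is larger than D_KL(Q||P) by 0.7328 bits; the two directions differ.

D_KL(P||Q) = Σ P(x) log₂(P(x)/Q(x))

Computing term by term:
  P(1)·log₂(P(1)/Q(1)) = 0.6747·log₂(0.6747/0.9788) = -0.36216
  P(2)·log₂(P(2)/Q(2)) = 0.3154·log₂(0.3154/0.0099) = 1.57498
  P(3)·log₂(P(3)/Q(3)) = 0.0099·log₂(0.0099/0.0113) = -0.00189

D_KL(P||Q) = -0.36216 + 1.57498 - 0.00189 = 1.21093 ≈ 1.2109 bits

D_KL(Q||P) = Σ Q(x) log₂(Q(x)/P(x))

Computing term by term:
  Q(1)·log₂(Q(1)/P(1)) = 0.9788·log₂(0.9788/0.6747) = 0.52539
  Q(2)·log₂(Q(2)/P(2)) = 0.0099·log₂(0.0099/0.3154) = -0.04944
  Q(3)·log₂(Q(3)/P(3)) = 0.0113·log₂(0.0113/0.0099) = 0.00216

D_KL(Q||P) = 0.52539 - 0.04944 + 0.00216 = 0.47811 ≈ 0.4781 bits

These are NOT equal (difference: 0.7328 bits). KL divergence is asymmetric: D_KL(P||Q) ≠ D_KL(Q||P) in general.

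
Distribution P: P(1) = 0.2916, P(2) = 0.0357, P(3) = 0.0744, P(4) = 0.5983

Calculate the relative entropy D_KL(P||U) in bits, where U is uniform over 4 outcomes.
0.5876 bits

U(i) = 1/4 for all i

D_KL(P||U) = Σ P(x) log₂(P(x) / (1/4))
           = Σ P(x) log₂(P(x)) + log₂(4)
           = log₂(4) - H(P)

H(P) = -Σ P(x) log₂(P(x)):
  -P(1)·log₂(P(1)) = -(0.2916)·log₂(0.2916) = 0.51845
  -P(2)·log₂(P(2)) = -(0.0357)·log₂(0.0357) = 0.17164
  -P(3)·log₂(P(3)) = -(0.0744)·log₂(0.0744) = 0.27889
  -P(4)·log₂(P(4)) = -(0.5983)·log₂(0.5983) = 0.44338
H(P) = 0.51845 + 0.17164 + 0.27889 + 0.44338 = 1.41236 bits

log₂(4) = 2.00000 bits

D_KL(P||U) = 2.00000 - 1.41236 = 0.58764 ≈ 0.5876 bits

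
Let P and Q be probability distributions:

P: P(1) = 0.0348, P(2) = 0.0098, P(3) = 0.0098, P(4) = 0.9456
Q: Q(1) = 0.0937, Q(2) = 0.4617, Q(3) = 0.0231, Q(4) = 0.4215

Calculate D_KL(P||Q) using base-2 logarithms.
0.9860 bits

D_KL(P||Q) = Σ P(x) log₂(P(x)/Q(x))

Computing term by term:
  P(1)·log₂(P(1)/Q(1)) = 0.0348·log₂(0.0348/0.0937) = -0.04973
  P(2)·log₂(P(2)/Q(2)) = 0.0098·log₂(0.0098/0.4617) = -0.05447
  P(3)·log₂(P(3)/Q(3)) = 0.0098·log₂(0.0098/0.0231) = -0.01212
  P(4)·log₂(P(4)/Q(4)) = 0.9456·log₂(0.9456/0.4215) = 1.10228

D_KL(P||Q) = -0.04973 - 0.05447 - 0.01212 + 1.10228 = 0.98596 ≈ 0.9860 bits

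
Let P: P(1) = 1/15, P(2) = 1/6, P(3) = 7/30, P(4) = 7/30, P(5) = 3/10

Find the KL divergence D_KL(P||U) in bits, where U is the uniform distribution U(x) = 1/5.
0.1298 bits

U(i) = 1/5 for all i

D_KL(P||U) = Σ P(x) log₂(P(x) / (1/5))
           = Σ P(x) log₂(P(x)) + log₂(5)
           = log₂(5) - H(P)

H(P) = -Σ P(x) log₂(P(x)):
  -P(1)·log₂(P(1)) = -(1/15)·log₂(1/15) = 0.26046
  -P(2)·log₂(P(2)) = -(1/6)·log₂(1/6) = 0.43083
  -P(3)·log₂(P(3)) = -(7/30)·log₂(7/30) = 0.48989
  -P(4)·log₂(P(4)) = -(7/30)·log₂(7/30) = 0.48989
  -P(5)·log₂(P(5)) = -(3/10)·log₂(3/10) = 0.52109
H(P) = 0.26046 + 0.43083 + 0.48989 + 0.48989 + 0.52109 = 2.19216 bits

log₂(5) = 2.32193 bits

D_KL(P||U) = 2.32193 - 2.19216 = 0.12977 ≈ 0.1298 bits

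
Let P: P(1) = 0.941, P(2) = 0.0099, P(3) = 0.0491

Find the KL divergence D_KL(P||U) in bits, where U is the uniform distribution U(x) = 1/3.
1.2230 bits

U(i) = 1/3 for all i

D_KL(P||U) = Σ P(x) log₂(P(x) / (1/3))
           = Σ P(x) log₂(P(x)) + log₂(3)
           = log₂(3) - H(P)

H(P) = -Σ P(x) log₂(P(x)):
  -P(1)·log₂(P(1)) = -(0.941)·log₂(0.941) = 0.08256
  -P(2)·log₂(P(2)) = -(0.0099)·log₂(0.0099) = 0.06592
  -P(3)·log₂(P(3)) = -(0.0491)·log₂(0.0491) = 0.21349
H(P) = 0.08256 + 0.06592 + 0.21349 = 0.36197 bits

log₂(3) = 1.58496 bits

D_KL(P||U) = 1.58496 - 0.36197 = 1.22299 ≈ 1.2230 bits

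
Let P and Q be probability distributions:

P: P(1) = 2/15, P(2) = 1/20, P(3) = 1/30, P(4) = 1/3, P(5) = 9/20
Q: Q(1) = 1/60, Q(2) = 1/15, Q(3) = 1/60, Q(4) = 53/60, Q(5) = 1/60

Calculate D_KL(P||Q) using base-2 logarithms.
2.0836 bits

D_KL(P||Q) = Σ P(x) log₂(P(x)/Q(x))

Computing term by term:
  P(1)·log₂(P(1)/Q(1)) = (2/15)·log₂((2/15)/(1/60)) = 0.40000
  P(2)·log₂(P(2)/Q(2)) = (1/20)·log₂((1/20)/(1/15)) = -0.02075
  P(3)·log₂(P(3)/Q(3)) = (1/30)·log₂((1/30)/(1/60)) = 0.03333
  P(4)·log₂(P(4)/Q(4)) = (1/3)·log₂((1/3)/(53/60)) = -0.46866
  P(5)·log₂(P(5)/Q(5)) = (9/20)·log₂((9/20)/(1/60)) = 2.13970

D_KL(P||Q) = 0.40000 - 0.02075 + 0.03333 - 0.46866 + 2.13970 = 2.08362 ≈ 2.0836 bits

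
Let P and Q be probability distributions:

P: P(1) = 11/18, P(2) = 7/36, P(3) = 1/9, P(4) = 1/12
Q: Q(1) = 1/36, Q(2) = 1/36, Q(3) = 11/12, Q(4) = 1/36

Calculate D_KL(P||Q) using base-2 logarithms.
3.0649 bits

D_KL(P||Q) = Σ P(x) log₂(P(x)/Q(x))

Computing term by term:
  P(1)·log₂(P(1)/Q(1)) = (11/18)·log₂((11/18)/(1/36)) = 2.72521
  P(2)·log₂(P(2)/Q(2)) = (7/36)·log₂((7/36)/(1/36)) = 0.54587
  P(3)·log₂(P(3)/Q(3)) = (1/9)·log₂((1/9)/(11/12)) = -0.33827
  P(4)·log₂(P(4)/Q(4)) = (1/12)·log₂((1/12)/(1/36)) = 0.13208

D_KL(P||Q) = 2.72521 + 0.54587 - 0.33827 + 0.13208 = 3.06489 ≈ 3.0649 bits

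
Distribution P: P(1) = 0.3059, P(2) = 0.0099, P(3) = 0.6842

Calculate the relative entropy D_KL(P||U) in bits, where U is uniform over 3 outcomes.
0.6217 bits

U(i) = 1/3 for all i

D_KL(P||U) = Σ P(x) log₂(P(x) / (1/3))
           = Σ P(x) log₂(P(x)) + log₂(3)
           = log₂(3) - H(P)

H(P) = -Σ P(x) log₂(P(x)):
  -P(1)·log₂(P(1)) = -(0.3059)·log₂(0.3059) = 0.52274
  -P(2)·log₂(P(2)) = -(0.0099)·log₂(0.0099) = 0.06592
  -P(3)·log₂(P(3)) = -(0.6842)·log₂(0.6842) = 0.37461
H(P) = 0.52274 + 0.06592 + 0.37461 = 0.96327 bits

log₂(3) = 1.58496 bits

D_KL(P||U) = 1.58496 - 0.96327 = 0.62169 ≈ 0.6217 bits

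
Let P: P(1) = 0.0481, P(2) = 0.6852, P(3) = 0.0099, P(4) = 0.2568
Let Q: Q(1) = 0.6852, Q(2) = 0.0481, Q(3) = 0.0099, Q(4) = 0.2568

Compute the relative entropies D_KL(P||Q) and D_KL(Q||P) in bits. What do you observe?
D_KL(P||Q) = 2.4416 bits, D_KL(Q||P) = 2.4416 bits. The two directions give the same value here, because Q is a self-inverse relabeling of P; in general KL divergence is asymmetric.

D_KL(P||Q) = Σ P(x) log₂(P(x)/Q(x))

Computing term by term:
  P(1)·log₂(P(1)/Q(1)) = 0.0481·log₂(0.0481/0.6852) = -0.18434
  P(2)·log₂(P(2)/Q(2)) = 0.6852·log₂(0.6852/0.0481) = 2.62597
  P(3)·log₂(P(3)/Q(3)) = 0.0099·log₂(0.0099/0.0099) = 0.00000
  P(4)·log₂(P(4)/Q(4)) = 0.2568·log₂(0.2568/0.2568) = 0.00000

D_KL(P||Q) = -0.18434 + 2.62597 + 0.00000 + 0.00000 = 2.44163 ≈ 2.4416 bits

D_KL(Q||P) = Σ Q(x) log₂(Q(x)/P(x))

Computing term by term:
  Q(1)·log₂(Q(1)/P(1)) = 0.6852·log₂(0.6852/0.0481) = 2.62597
  Q(2)·log₂(Q(2)/P(2)) = 0.0481·log₂(0.0481/0.6852) = -0.18434
  Q(3)·log₂(Q(3)/P(3)) = 0.0099·log₂(0.0099/0.0099) = 0.00000
  Q(4)·log₂(Q(4)/P(4)) = 0.2568·log₂(0.2568/0.2568) = 0.00000

D_KL(Q||P) = 2.62597 - 0.18434 + 0.00000 + 0.00000 = 2.44163 ≈ 2.4416 bits

These ARE equal here. Q is P with outcomes relabeled (Q(1) = P(2), Q(2) = P(1)) by a relabeling that is its own inverse, so the two sums contain exactly the same terms in a different order. This is a special case — KL divergence is not symmetric in general: D_KL(P||Q) ≠ D_KL(Q||P) for most P, Q.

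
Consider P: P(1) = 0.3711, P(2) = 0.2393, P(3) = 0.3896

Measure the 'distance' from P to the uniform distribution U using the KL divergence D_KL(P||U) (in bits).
0.0307 bits

U(i) = 1/3 for all i

D_KL(P||U) = Σ P(x) log₂(P(x) / (1/3))
           = Σ P(x) log₂(P(x)) + log₂(3)
           = log₂(3) - H(P)

H(P) = -Σ P(x) log₂(P(x)):
  -P(1)·log₂(P(1)) = -(0.3711)·log₂(0.3711) = 0.53072
  -P(2)·log₂(P(2)) = -(0.2393)·log₂(0.2393) = 0.49370
  -P(3)·log₂(P(3)) = -(0.3896)·log₂(0.3896) = 0.52983
H(P) = 0.53072 + 0.49370 + 0.52983 = 1.55425 bits

log₂(3) = 1.58496 bits

D_KL(P||U) = 1.58496 - 1.55425 = 0.03071 ≈ 0.0307 bits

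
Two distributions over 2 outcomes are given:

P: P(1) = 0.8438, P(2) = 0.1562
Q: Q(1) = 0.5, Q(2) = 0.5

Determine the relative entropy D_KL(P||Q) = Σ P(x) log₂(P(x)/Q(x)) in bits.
0.3749 bits

D_KL(P||Q) = Σ P(x) log₂(P(x)/Q(x))

Computing term by term:
  P(1)·log₂(P(1)/Q(1)) = 0.8438·log₂(0.8438/0.5) = 0.63705
  P(2)·log₂(P(2)/Q(2)) = 0.1562·log₂(0.1562/0.5) = -0.26219

D_KL(P||Q) = 0.63705 - 0.26219 = 0.37486 ≈ 0.3749 bits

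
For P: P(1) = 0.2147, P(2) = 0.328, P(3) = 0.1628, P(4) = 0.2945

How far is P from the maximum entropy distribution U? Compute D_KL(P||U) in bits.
0.0502 bits

U(i) = 1/4 for all i

D_KL(P||U) = Σ P(x) log₂(P(x) / (1/4))
           = Σ P(x) log₂(P(x)) + log₂(4)
           = log₂(4) - H(P)

H(P) = -Σ P(x) log₂(P(x)):
  -P(1)·log₂(P(1)) = -(0.2147)·log₂(0.2147) = 0.47655
  -P(2)·log₂(P(2)) = -(0.328)·log₂(0.328) = 0.52750
  -P(3)·log₂(P(3)) = -(0.1628)·log₂(0.1628) = 0.42635
  -P(4)·log₂(P(4)) = -(0.2945)·log₂(0.2945) = 0.51940
H(P) = 0.47655 + 0.52750 + 0.42635 + 0.51940 = 1.94980 bits

log₂(4) = 2.00000 bits

D_KL(P||U) = 2.00000 - 1.94980 = 0.05020 ≈ 0.0502 bits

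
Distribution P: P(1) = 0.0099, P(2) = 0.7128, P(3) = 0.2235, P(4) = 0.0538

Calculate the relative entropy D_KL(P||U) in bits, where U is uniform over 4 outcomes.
0.8760 bits

U(i) = 1/4 for all i

D_KL(P||U) = Σ P(x) log₂(P(x) / (1/4))
           = Σ P(x) log₂(P(x)) + log₂(4)
           = log₂(4) - H(P)

H(P) = -Σ P(x) log₂(P(x)):
  -P(1)·log₂(P(1)) = -(0.0099)·log₂(0.0099) = 0.06592
  -P(2)·log₂(P(2)) = -(0.7128)·log₂(0.7128) = 0.34815
  -P(3)·log₂(P(3)) = -(0.2235)·log₂(0.2235) = 0.48313
  -P(4)·log₂(P(4)) = -(0.0538)·log₂(0.0538) = 0.22683
H(P) = 0.06592 + 0.34815 + 0.48313 + 0.22683 = 1.12403 bits

log₂(4) = 2.00000 bits

D_KL(P||U) = 2.00000 - 1.12403 = 0.87597 ≈ 0.8760 bits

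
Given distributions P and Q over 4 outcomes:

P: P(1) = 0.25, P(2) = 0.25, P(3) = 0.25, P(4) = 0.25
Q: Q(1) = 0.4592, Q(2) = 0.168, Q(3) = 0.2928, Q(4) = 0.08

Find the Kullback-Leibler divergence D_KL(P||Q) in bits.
0.2780 bits

D_KL(P||Q) = Σ P(x) log₂(P(x)/Q(x))

Computing term by term:
  P(1)·log₂(P(1)/Q(1)) = 0.25·log₂(0.25/0.4592) = -0.21930
  P(2)·log₂(P(2)/Q(2)) = 0.25·log₂(0.25/0.168) = 0.14337
  P(3)·log₂(P(3)/Q(3)) = 0.25·log₂(0.25/0.2928) = -0.05700
  P(4)·log₂(P(4)/Q(4)) = 0.25·log₂(0.25/0.08) = 0.41096

D_KL(P||Q) = -0.21930 + 0.14337 - 0.05700 + 0.41096 = 0.27803 ≈ 0.2780 bits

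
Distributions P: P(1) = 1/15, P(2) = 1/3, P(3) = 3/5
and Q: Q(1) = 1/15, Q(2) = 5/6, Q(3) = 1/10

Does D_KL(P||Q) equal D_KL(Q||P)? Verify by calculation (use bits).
D_KL(P||Q) = 1.1103 bits, D_KL(Q||P) = 0.8431 bits. No — D_KL(P||Q) ≠ D_KL(Q||P) for this pair.

D_KL(P||Q) = Σ P(x) log₂(P(x)/Q(x))

Computing term by term:
  P(1)·log₂(P(1)/Q(1)) = (1/15)·log₂((1/15)/(1/15)) = 0.00000
  P(2)·log₂(P(2)/Q(2)) = (1/3)·log₂((1/3)/(5/6)) = -0.44064
  P(3)·log₂(P(3)/Q(3)) = (3/5)·log₂((3/5)/(1/10)) = 1.55098

D_KL(P||Q) = 0.00000 - 0.44064 + 1.55098 = 1.11034 ≈ 1.1103 bits

D_KL(Q||P) = Σ Q(x) log₂(Q(x)/P(x))

Computing term by term:
  Q(1)·log₂(Q(1)/P(1)) = (1/15)·log₂((1/15)/(1/15)) = 0.00000
  Q(2)·log₂(Q(2)/P(2)) = (5/6)·log₂((5/6)/(1/3)) = 1.10161
  Q(3)·log₂(Q(3)/P(3)) = (1/10)·log₂((1/10)/(3/5)) = -0.25850

D_KL(Q||P) = 0.00000 + 1.10161 - 0.25850 = 0.84311 ≈ 0.8431 bits

These are NOT equal (difference: 0.2672 bits). KL divergence is asymmetric: D_KL(P||Q) ≠ D_KL(Q||P) in general.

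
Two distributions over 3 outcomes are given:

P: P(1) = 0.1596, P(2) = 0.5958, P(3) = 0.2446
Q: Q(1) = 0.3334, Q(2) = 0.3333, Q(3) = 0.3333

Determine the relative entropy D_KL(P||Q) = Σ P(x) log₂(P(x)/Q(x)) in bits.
0.2205 bits

D_KL(P||Q) = Σ P(x) log₂(P(x)/Q(x))

Computing term by term:
  P(1)·log₂(P(1)/Q(1)) = 0.1596·log₂(0.1596/0.3334) = -0.16962
  P(2)·log₂(P(2)/Q(2)) = 0.5958·log₂(0.5958/0.3333) = 0.49928
  P(3)·log₂(P(3)/Q(3)) = 0.2446·log₂(0.2446/0.3333) = -0.10919

D_KL(P||Q) = -0.16962 + 0.49928 - 0.10919 = 0.22047 ≈ 0.2205 bits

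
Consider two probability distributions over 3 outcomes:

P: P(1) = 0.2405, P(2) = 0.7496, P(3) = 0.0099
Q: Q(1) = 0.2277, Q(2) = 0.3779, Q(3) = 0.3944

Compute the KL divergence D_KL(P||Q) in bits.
0.7070 bits

D_KL(P||Q) = Σ P(x) log₂(P(x)/Q(x))

Computing term by term:
  P(1)·log₂(P(1)/Q(1)) = 0.2405·log₂(0.2405/0.2277) = 0.01898
  P(2)·log₂(P(2)/Q(2)) = 0.7496·log₂(0.7496/0.3779) = 0.74069
  P(3)·log₂(P(3)/Q(3)) = 0.0099·log₂(0.0099/0.3944) = -0.05263

D_KL(P||Q) = 0.01898 + 0.74069 - 0.05263 = 0.70704 ≈ 0.7070 bits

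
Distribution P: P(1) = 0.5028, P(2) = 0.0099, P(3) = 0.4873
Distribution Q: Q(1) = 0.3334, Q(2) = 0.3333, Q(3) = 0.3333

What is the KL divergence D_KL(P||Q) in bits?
0.5148 bits

D_KL(P||Q) = Σ P(x) log₂(P(x)/Q(x))

Computing term by term:
  P(1)·log₂(P(1)/Q(1)) = 0.5028·log₂(0.5028/0.3334) = 0.29802
  P(2)·log₂(P(2)/Q(2)) = 0.0099·log₂(0.0099/0.3333) = -0.05023
  P(3)·log₂(P(3)/Q(3)) = 0.4873·log₂(0.4873/0.3333) = 0.26703

D_KL(P||Q) = 0.29802 - 0.05023 + 0.26703 = 0.51482 ≈ 0.5148 bits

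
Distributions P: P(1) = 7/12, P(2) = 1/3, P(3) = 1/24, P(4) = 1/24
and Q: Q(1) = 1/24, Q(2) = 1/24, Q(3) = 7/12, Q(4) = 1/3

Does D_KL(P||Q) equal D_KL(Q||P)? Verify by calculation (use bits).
D_KL(P||Q) = 2.9373 bits, D_KL(Q||P) = 2.9373 bits. Yes — for this pair D_KL(P||Q) = D_KL(Q||P).

D_KL(P||Q) = Σ P(x) log₂(P(x)/Q(x))

Computing term by term:
  P(1)·log₂(P(1)/Q(1)) = (7/12)·log₂((7/12)/(1/24)) = 2.22096
  P(2)·log₂(P(2)/Q(2)) = (1/3)·log₂((1/3)/(1/24)) = 1.00000
  P(3)·log₂(P(3)/Q(3)) = (1/24)·log₂((1/24)/(7/12)) = -0.15864
  P(4)·log₂(P(4)/Q(4)) = (1/24)·log₂((1/24)/(1/3)) = -0.12500

D_KL(P||Q) = 2.22096 + 1.00000 - 0.15864 - 0.12500 = 2.93732 ≈ 2.9373 bits

D_KL(Q||P) = Σ Q(x) log₂(Q(x)/P(x))

Computing term by term:
  Q(1)·log₂(Q(1)/P(1)) = (1/24)·log₂((1/24)/(7/12)) = -0.15864
  Q(2)·log₂(Q(2)/P(2)) = (1/24)·log₂((1/24)/(1/3)) = -0.12500
  Q(3)·log₂(Q(3)/P(3)) = (7/12)·log₂((7/12)/(1/24)) = 2.22096
  Q(4)·log₂(Q(4)/P(4)) = (1/3)·log₂((1/3)/(1/24)) = 1.00000

D_KL(Q||P) = -0.15864 - 0.12500 + 2.22096 + 1.00000 = 2.93732 ≈ 2.9373 bits

These ARE equal here. Q is P with outcomes relabeled (Q(1) = P(3), Q(2) = P(4), Q(3) = P(1), Q(4) = P(2)) by a relabeling that is its own inverse, so the two sums contain exactly the same terms in a different order. This is a special case — KL divergence is not symmetric in general: D_KL(P||Q) ≠ D_KL(Q||P) for most P, Q.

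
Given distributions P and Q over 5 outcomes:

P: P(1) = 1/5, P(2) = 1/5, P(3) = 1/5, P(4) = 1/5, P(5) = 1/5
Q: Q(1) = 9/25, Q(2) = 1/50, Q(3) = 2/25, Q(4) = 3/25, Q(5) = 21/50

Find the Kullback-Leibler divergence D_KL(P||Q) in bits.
0.6925 bits

D_KL(P||Q) = Σ P(x) log₂(P(x)/Q(x))

Computing term by term:
  P(1)·log₂(P(1)/Q(1)) = (1/5)·log₂((1/5)/(9/25)) = -0.16960
  P(2)·log₂(P(2)/Q(2)) = (1/5)·log₂((1/5)/(1/50)) = 0.66439
  P(3)·log₂(P(3)/Q(3)) = (1/5)·log₂((1/5)/(2/25)) = 0.26439
  P(4)·log₂(P(4)/Q(4)) = (1/5)·log₂((1/5)/(3/25)) = 0.14739
  P(5)·log₂(P(5)/Q(5)) = (1/5)·log₂((1/5)/(21/50)) = -0.21408

D_KL(P||Q) = -0.16960 + 0.66439 + 0.26439 + 0.14739 - 0.21408 = 0.69249 ≈ 0.6925 bits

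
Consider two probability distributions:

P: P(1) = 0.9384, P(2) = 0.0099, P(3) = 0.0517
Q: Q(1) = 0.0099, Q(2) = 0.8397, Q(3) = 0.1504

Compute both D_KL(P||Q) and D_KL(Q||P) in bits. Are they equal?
D_KL(P||Q) = 6.0191 bits, D_KL(Q||P) = 5.5461 bits. No, they are not equal.

D_KL(P||Q) = Σ P(x) log₂(P(x)/Q(x))

Computing term by term:
  P(1)·log₂(P(1)/Q(1)) = 0.9384·log₂(0.9384/0.0099) = 6.16213
  P(2)·log₂(P(2)/Q(2)) = 0.0099·log₂(0.0099/0.8397) = -0.06342
  P(3)·log₂(P(3)/Q(3)) = 0.0517·log₂(0.0517/0.1504) = -0.07965

D_KL(P||Q) = 6.16213 - 0.06342 - 0.07965 = 6.01906 ≈ 6.0191 bits

D_KL(Q||P) = Σ Q(x) log₂(Q(x)/P(x))

Computing term by term:
  Q(1)·log₂(Q(1)/P(1)) = 0.0099·log₂(0.0099/0.9384) = -0.06501
  Q(2)·log₂(Q(2)/P(2)) = 0.8397·log₂(0.8397/0.0099) = 5.37937
  Q(3)·log₂(Q(3)/P(3)) = 0.1504·log₂(0.1504/0.0517) = 0.23170

D_KL(Q||P) = -0.06501 + 5.37937 + 0.23170 = 5.54606 ≈ 5.5461 bits

These are NOT equal (difference: 0.4730 bits). KL divergence is asymmetric: D_KL(P||Q) ≠ D_KL(Q||P) in general.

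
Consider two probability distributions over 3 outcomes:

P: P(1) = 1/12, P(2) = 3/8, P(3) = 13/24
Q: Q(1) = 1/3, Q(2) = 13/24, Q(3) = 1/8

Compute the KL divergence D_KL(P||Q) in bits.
0.7803 bits

D_KL(P||Q) = Σ P(x) log₂(P(x)/Q(x))

Computing term by term:
  P(1)·log₂(P(1)/Q(1)) = (1/12)·log₂((1/12)/(1/3)) = -0.16667
  P(2)·log₂(P(2)/Q(2)) = (3/8)·log₂((3/8)/(13/24)) = -0.19894
  P(3)·log₂(P(3)/Q(3)) = (13/24)·log₂((13/24)/(1/8)) = 1.14588

D_KL(P||Q) = -0.16667 - 0.19894 + 1.14588 = 0.78027 ≈ 0.7803 bits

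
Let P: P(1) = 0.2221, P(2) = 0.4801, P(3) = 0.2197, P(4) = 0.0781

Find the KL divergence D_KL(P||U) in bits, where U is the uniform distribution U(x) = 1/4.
0.2420 bits

U(i) = 1/4 for all i

D_KL(P||U) = Σ P(x) log₂(P(x) / (1/4))
           = Σ P(x) log₂(P(x)) + log₂(4)
           = log₂(4) - H(P)

H(P) = -Σ P(x) log₂(P(x)):
  -P(1)·log₂(P(1)) = -(0.2221)·log₂(0.2221) = 0.48212
  -P(2)·log₂(P(2)) = -(0.4801)·log₂(0.4801) = 0.50823
  -P(3)·log₂(P(3)) = -(0.2197)·log₂(0.2197) = 0.48035
  -P(4)·log₂(P(4)) = -(0.0781)·log₂(0.0781) = 0.28729
H(P) = 0.48212 + 0.50823 + 0.48035 + 0.28729 = 1.75799 bits

log₂(4) = 2.00000 bits

D_KL(P||U) = 2.00000 - 1.75799 = 0.24201 ≈ 0.2420 bits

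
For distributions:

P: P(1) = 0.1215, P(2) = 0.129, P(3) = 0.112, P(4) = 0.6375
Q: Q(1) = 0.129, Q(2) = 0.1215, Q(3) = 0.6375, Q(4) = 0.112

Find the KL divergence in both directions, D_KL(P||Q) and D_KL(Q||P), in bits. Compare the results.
D_KL(P||Q) = 1.3191 bits, D_KL(Q||P) = 1.3191 bits. The two directions give exactly the same value for this pair.

D_KL(P||Q) = Σ P(x) log₂(P(x)/Q(x))

Computing term by term:
  P(1)·log₂(P(1)/Q(1)) = 0.1215·log₂(0.1215/0.129) = -0.01050
  P(2)·log₂(P(2)/Q(2)) = 0.129·log₂(0.129/0.1215) = 0.01115
  P(3)·log₂(P(3)/Q(3)) = 0.112·log₂(0.112/0.6375) = -0.28100
  P(4)·log₂(P(4)/Q(4)) = 0.6375·log₂(0.6375/0.112) = 1.59944

D_KL(P||Q) = -0.01050 + 0.01115 - 0.28100 + 1.59944 = 1.31909 ≈ 1.3191 bits

D_KL(Q||P) = Σ Q(x) log₂(Q(x)/P(x))

Computing term by term:
  Q(1)·log₂(Q(1)/P(1)) = 0.129·log₂(0.129/0.1215) = 0.01115
  Q(2)·log₂(Q(2)/P(2)) = 0.1215·log₂(0.1215/0.129) = -0.01050
  Q(3)·log₂(Q(3)/P(3)) = 0.6375·log₂(0.6375/0.112) = 1.59944
  Q(4)·log₂(Q(4)/P(4)) = 0.112·log₂(0.112/0.6375) = -0.28100

D_KL(Q||P) = 0.01115 - 0.01050 + 1.59944 - 0.28100 = 1.31909 ≈ 1.3191 bits

These ARE equal here. Q is P with outcomes relabeled (Q(1) = P(2), Q(2) = P(1), Q(3) = P(4), Q(4) = P(3)) by a relabeling that is its own inverse, so the two sums contain exactly the same terms in a different order. This is a special case — KL divergence is not symmetric in general: D_KL(P||Q) ≠ D_KL(Q||P) for most P, Q.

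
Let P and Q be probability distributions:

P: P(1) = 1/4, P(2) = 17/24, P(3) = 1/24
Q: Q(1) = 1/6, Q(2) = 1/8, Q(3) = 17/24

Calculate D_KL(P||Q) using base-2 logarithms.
1.7485 bits

D_KL(P||Q) = Σ P(x) log₂(P(x)/Q(x))

Computing term by term:
  P(1)·log₂(P(1)/Q(1)) = (1/4)·log₂((1/4)/(1/6)) = 0.14624
  P(2)·log₂(P(2)/Q(2)) = (17/24)·log₂((17/24)/(1/8)) = 1.77260
  P(3)·log₂(P(3)/Q(3)) = (1/24)·log₂((1/24)/(17/24)) = -0.17031

D_KL(P||Q) = 0.14624 + 1.77260 - 0.17031 = 1.74853 ≈ 1.7485 bits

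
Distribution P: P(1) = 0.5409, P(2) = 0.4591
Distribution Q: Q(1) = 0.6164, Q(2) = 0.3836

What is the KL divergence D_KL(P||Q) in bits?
0.0170 bits

D_KL(P||Q) = Σ P(x) log₂(P(x)/Q(x))

Computing term by term:
  P(1)·log₂(P(1)/Q(1)) = 0.5409·log₂(0.5409/0.6164) = -0.10196
  P(2)·log₂(P(2)/Q(2)) = 0.4591·log₂(0.4591/0.3836) = 0.11900

D_KL(P||Q) = -0.10196 + 0.11900 = 0.01704 ≈ 0.0170 bits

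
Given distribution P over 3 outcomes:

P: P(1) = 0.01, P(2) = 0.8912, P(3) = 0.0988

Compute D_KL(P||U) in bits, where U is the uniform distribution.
1.0405 bits

U(i) = 1/3 for all i

D_KL(P||U) = Σ P(x) log₂(P(x) / (1/3))
           = Σ P(x) log₂(P(x)) + log₂(3)
           = log₂(3) - H(P)

H(P) = -Σ P(x) log₂(P(x)):
  -P(1)·log₂(P(1)) = -(0.01)·log₂(0.01) = 0.06644
  -P(2)·log₂(P(2)) = -(0.8912)·log₂(0.8912) = 0.14810
  -P(3)·log₂(P(3)) = -(0.0988)·log₂(0.0988) = 0.32993
H(P) = 0.06644 + 0.14810 + 0.32993 = 0.54447 bits

log₂(3) = 1.58496 bits

D_KL(P||U) = 1.58496 - 0.54447 = 1.04049 ≈ 1.0405 bits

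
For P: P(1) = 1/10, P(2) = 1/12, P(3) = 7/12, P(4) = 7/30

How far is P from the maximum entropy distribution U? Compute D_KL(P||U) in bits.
0.4256 bits

U(i) = 1/4 for all i

D_KL(P||U) = Σ P(x) log₂(P(x) / (1/4))
           = Σ P(x) log₂(P(x)) + log₂(4)
           = log₂(4) - H(P)

H(P) = -Σ P(x) log₂(P(x)):
  -P(1)·log₂(P(1)) = -(1/10)·log₂(1/10) = 0.33219
  -P(2)·log₂(P(2)) = -(1/12)·log₂(1/12) = 0.29875
  -P(3)·log₂(P(3)) = -(7/12)·log₂(7/12) = 0.45360
  -P(4)·log₂(P(4)) = -(7/30)·log₂(7/30) = 0.48989
H(P) = 0.33219 + 0.29875 + 0.45360 + 0.48989 = 1.57443 bits

log₂(4) = 2.00000 bits

D_KL(P||U) = 2.00000 - 1.57443 = 0.42557 ≈ 0.4256 bits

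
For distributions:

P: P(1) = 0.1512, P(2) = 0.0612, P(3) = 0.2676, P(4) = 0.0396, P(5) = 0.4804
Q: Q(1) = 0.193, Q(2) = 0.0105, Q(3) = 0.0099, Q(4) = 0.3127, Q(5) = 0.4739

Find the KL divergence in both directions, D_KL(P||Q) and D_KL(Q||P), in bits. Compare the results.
D_KL(P||Q) = 1.2666 bits, D_KL(Q||P) = 0.9171 bits. D_KL(P||Q) is larger than D_KL(Q||P) by 0.3495 bits; the two directions differ.

D_KL(P||Q) = Σ P(x) log₂(P(x)/Q(x))

Computing term by term:
  P(1)·log₂(P(1)/Q(1)) = 0.1512·log₂(0.1512/0.193) = -0.05324
  P(2)·log₂(P(2)/Q(2)) = 0.0612·log₂(0.0612/0.0105) = 0.15564
  P(3)·log₂(P(3)/Q(3)) = 0.2676·log₂(0.2676/0.0099) = 1.27284
  P(4)·log₂(P(4)/Q(4)) = 0.0396·log₂(0.0396/0.3127) = -0.11806
  P(5)·log₂(P(5)/Q(5)) = 0.4804·log₂(0.4804/0.4739) = 0.00944

D_KL(P||Q) = -0.05324 + 0.15564 + 1.27284 - 0.11806 + 0.00944 = 1.26662 ≈ 1.2666 bits

D_KL(Q||P) = Σ Q(x) log₂(Q(x)/P(x))

Computing term by term:
  Q(1)·log₂(Q(1)/P(1)) = 0.193·log₂(0.193/0.1512) = 0.06796
  Q(2)·log₂(Q(2)/P(2)) = 0.0105·log₂(0.0105/0.0612) = -0.02670
  Q(3)·log₂(Q(3)/P(3)) = 0.0099·log₂(0.0099/0.2676) = -0.04709
  Q(4)·log₂(Q(4)/P(4)) = 0.3127·log₂(0.3127/0.0396) = 0.93222
  Q(5)·log₂(Q(5)/P(5)) = 0.4739·log₂(0.4739/0.4804) = -0.00931

D_KL(Q||P) = 0.06796 - 0.02670 - 0.04709 + 0.93222 - 0.00931 = 0.91708 ≈ 0.9171 bits

These are NOT equal (difference: 0.3495 bits). KL divergence is asymmetric: D_KL(P||Q) ≠ D_KL(Q||P) in general.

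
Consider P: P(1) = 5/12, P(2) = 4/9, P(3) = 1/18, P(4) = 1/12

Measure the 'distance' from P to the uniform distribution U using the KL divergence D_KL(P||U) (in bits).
0.4234 bits

U(i) = 1/4 for all i

D_KL(P||U) = Σ P(x) log₂(P(x) / (1/4))
           = Σ P(x) log₂(P(x)) + log₂(4)
           = log₂(4) - H(P)

H(P) = -Σ P(x) log₂(P(x)):
  -P(1)·log₂(P(1)) = -(5/12)·log₂(5/12) = 0.52626
  -P(2)·log₂(P(2)) = -(4/9)·log₂(4/9) = 0.51997
  -P(3)·log₂(P(3)) = -(1/18)·log₂(1/18) = 0.23166
  -P(4)·log₂(P(4)) = -(1/12)·log₂(1/12) = 0.29875
H(P) = 0.52626 + 0.51997 + 0.23166 + 0.29875 = 1.57664 bits

log₂(4) = 2.00000 bits

D_KL(P||U) = 2.00000 - 1.57664 = 0.42336 ≈ 0.4234 bits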